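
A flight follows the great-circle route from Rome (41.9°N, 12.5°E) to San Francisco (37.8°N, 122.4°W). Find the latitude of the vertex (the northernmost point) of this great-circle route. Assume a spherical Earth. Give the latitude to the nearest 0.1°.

≈ 65.4°N

The great circle lies in the plane with unit normal n̂ = (p₁ × p₂)/|p₁ × p₂|.
Here n̂_z ≈ -0.417; the vertex latitude is φ_max = arccos|n̂_z| ≈ 65.4°.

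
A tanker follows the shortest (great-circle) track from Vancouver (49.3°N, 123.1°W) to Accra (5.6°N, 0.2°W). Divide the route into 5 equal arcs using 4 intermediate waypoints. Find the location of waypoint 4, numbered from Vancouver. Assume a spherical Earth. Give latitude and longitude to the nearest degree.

≈ 23°N, 13°W

Convert each endpoint to a unit vector on the sphere (x = cos φ cos λ, y = cos φ sin λ, z = sin φ).
The central angle between the endpoints is δ = arccos(p₁·p₂) ≈ 1.853 rad (106.2°).
Interpolate at f = 4/5 with slerp weights a = sin((1−f)δ)/sin δ ≈ 0.377, b = sin(fδ)/sin δ ≈ 1.037.
p = a·p₁ + b·p₂ ≈ (0.898, -0.210, 0.387); φ = arcsin(p_z) ≈ 22.77°, λ = atan2(p_y, p_x) ≈ -13.14°.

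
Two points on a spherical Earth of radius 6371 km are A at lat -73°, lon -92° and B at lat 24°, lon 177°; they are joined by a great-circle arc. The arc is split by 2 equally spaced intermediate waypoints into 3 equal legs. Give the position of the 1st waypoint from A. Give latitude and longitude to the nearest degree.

≈ lat -47°, lon -156°

The haversine formula gives a central angle δ ≈ 1.975 rad (113.2°) between the endpoints.
Interpolate at f = 1/3 with slerp weights a = sin((1−f)δ)/sin δ ≈ 1.053, b = sin(fδ)/sin δ ≈ 0.666.
p = a·p₁ + b·p₂ ≈ (-0.618, -0.276, -0.736); φ = arcsin(p_z) ≈ -47.41°, λ = atan2(p_y, p_x) ≈ -155.95°.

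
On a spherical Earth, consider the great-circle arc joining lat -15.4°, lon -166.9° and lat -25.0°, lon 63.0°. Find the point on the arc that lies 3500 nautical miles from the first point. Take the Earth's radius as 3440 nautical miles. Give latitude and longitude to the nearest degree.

≈ lat -41°, lon 132°

The haversine formula gives a central angle δ ≈ 2.038 rad (116.8°) between the endpoints. The total great-circle distance is δ·R ≈ 2.038 × 3440 ≈ 7011 nmi, so the target fraction is f = 3500/7011 ≈ 0.499.
Interpolate at f ≈ 0.499 with slerp weights a = sin((1−f)δ)/sin δ ≈ 0.955, b = sin(fδ)/sin δ ≈ 0.953.
p = a·p₁ + b·p₂ ≈ (-0.505, 0.561, -0.656); φ = arcsin(p_z) ≈ -41.02°, λ = atan2(p_y, p_x) ≈ 131.97°.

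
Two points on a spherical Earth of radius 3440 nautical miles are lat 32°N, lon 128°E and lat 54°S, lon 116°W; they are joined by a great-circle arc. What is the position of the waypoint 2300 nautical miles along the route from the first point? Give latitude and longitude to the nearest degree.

Convert each endpoint to a unit vector on the sphere (x = cos φ cos λ, y = cos φ sin λ, z = sin φ).
The central angle between the endpoints is δ = arccos(p₁·p₂) ≈ 2.275 rad (130.3°). The total great-circle distance is δ·R ≈ 2.275 × 3440 ≈ 7825 nmi, so the target fraction is f = 2300/7825 ≈ 0.294.
Interpolate at f ≈ 0.294 with slerp weights a = sin((1−f)δ)/sin δ ≈ 1.311, b = sin(fδ)/sin δ ≈ 0.813.
p = a·p₁ + b·p₂ ≈ (-0.894, 0.447, 0.037); φ = arcsin(p_z) ≈ 2.11°, λ = atan2(p_y, p_x) ≈ 153.46°.

≈ lat 2°N, lon 153°E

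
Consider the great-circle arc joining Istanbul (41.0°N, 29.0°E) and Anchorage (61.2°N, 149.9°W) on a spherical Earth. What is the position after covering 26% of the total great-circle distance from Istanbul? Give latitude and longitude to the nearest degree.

≈ 61°N, 29°E

Write both endpoints as unit vectors p₁, p₂ with components (cos φ cos λ, cos φ sin λ, sin φ).
The central angle between the endpoints is δ = arccos(p₁·p₂) ≈ 1.358 rad (77.8°).
Interpolate at f = 0.26 with slerp weights a = sin((1−f)δ)/sin δ ≈ 0.864, b = sin(fδ)/sin δ ≈ 0.354.
p = a·p₁ + b·p₂ ≈ (0.423, 0.231, 0.877); φ = arcsin(p_z) ≈ 61.23°, λ = atan2(p_y, p_x) ≈ 28.61°.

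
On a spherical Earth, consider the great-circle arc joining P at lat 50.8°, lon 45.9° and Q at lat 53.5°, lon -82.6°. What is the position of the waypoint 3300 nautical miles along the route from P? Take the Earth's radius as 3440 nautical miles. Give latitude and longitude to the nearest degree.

From cos δ = sin φ₁ sin φ₂ + cos φ₁ cos φ₂ cos Δλ, the central angle is δ ≈ 1.171 rad (67.1°). The total great-circle distance is δ·R ≈ 1.171 × 3440 ≈ 4029 nmi, so the target fraction is f = 3300/4029 ≈ 0.819.
Interpolate at f ≈ 0.819 with slerp weights a = sin((1−f)δ)/sin δ ≈ 0.228, b = sin(fδ)/sin δ ≈ 0.889.
p = a·p₁ + b·p₂ ≈ (0.169, -0.421, 0.891); φ = arcsin(p_z) ≈ 63.06°, λ = atan2(p_y, p_x) ≈ -68.16°.

≈ lat 63°, lon -68°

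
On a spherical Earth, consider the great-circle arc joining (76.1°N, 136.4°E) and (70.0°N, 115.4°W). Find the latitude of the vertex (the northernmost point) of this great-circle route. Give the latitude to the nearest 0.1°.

≈ 80.3°N

The great circle lies in the plane with unit normal n̂ = (p₁ × p₂)/|p₁ × p₂|.
Here n̂_z ≈ +0.169; the vertex latitude is φ_max = arccos|n̂_z| ≈ 80.3°.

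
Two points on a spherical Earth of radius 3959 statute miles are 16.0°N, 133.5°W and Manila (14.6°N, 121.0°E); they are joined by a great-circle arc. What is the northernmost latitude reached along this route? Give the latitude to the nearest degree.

The great circle lies in the plane with unit normal n̂ = (p₁ × p₂)/|p₁ × p₂|.
Here n̂_z ≈ -0.911; the vertex latitude is φ_max = arccos|n̂_z| ≈ 24.3°.
Check via Clairaut: cos φ_max = |cos φ₁| · sin C = cos(16.0°)·sin(71.4°) ≈ 0.911, again giving ≈ 24.3°.

≈ 24°N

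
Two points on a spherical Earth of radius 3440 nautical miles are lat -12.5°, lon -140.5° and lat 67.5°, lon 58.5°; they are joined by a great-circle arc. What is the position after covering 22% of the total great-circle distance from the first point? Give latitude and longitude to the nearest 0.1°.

≈ lat 14.4°, lon -144.5°

Write both endpoints as unit vectors p₁, p₂ with components (cos φ cos λ, cos φ sin λ, sin φ).
The central angle between the endpoints is δ = arccos(p₁·p₂) ≈ 2.157 rad (123.6°).
Interpolate at f = 0.22 with slerp weights a = sin((1−f)δ)/sin δ ≈ 1.193, b = sin(fδ)/sin δ ≈ 0.549.
p = a·p₁ + b·p₂ ≈ (-0.789, -0.562, 0.249); φ = arcsin(p_z) ≈ 14.39°, λ = atan2(p_y, p_x) ≈ -144.55°.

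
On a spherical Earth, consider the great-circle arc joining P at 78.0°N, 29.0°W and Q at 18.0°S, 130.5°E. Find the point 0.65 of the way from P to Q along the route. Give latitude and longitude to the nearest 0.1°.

The haversine formula gives a central angle δ ≈ 2.080 rad (119.2°) between the endpoints.
Interpolate at f = 0.65 with slerp weights a = sin((1−f)δ)/sin δ ≈ 0.762, b = sin(fδ)/sin δ ≈ 1.118.
p = a·p₁ + b·p₂ ≈ (-0.552, 0.732, 0.400); φ = arcsin(p_z) ≈ 23.57°, λ = atan2(p_y, p_x) ≈ 127.03°.

≈ 23.6°N, 127.0°E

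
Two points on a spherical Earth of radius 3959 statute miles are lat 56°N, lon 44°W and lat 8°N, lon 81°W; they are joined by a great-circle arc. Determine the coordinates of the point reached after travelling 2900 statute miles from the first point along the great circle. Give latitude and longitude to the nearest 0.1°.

Convert each endpoint to a unit vector on the sphere (x = cos φ cos λ, y = cos φ sin λ, z = sin φ).
The central angle between the endpoints is δ = arccos(p₁·p₂) ≈ 0.979 rad (56.1°). The total great-circle distance is δ·R ≈ 0.979 × 3959 ≈ 3877 mi, so the target fraction is f = 2900/3877 ≈ 0.748.
Interpolate at f ≈ 0.748 with slerp weights a = sin((1−f)δ)/sin δ ≈ 0.294, b = sin(fδ)/sin δ ≈ 0.806.
p = a·p₁ + b·p₂ ≈ (0.243, -0.902, 0.356); φ = arcsin(p_z) ≈ 20.86°, λ = atan2(p_y, p_x) ≈ -74.92°.

≈ lat 20.9°N, lon 74.9°W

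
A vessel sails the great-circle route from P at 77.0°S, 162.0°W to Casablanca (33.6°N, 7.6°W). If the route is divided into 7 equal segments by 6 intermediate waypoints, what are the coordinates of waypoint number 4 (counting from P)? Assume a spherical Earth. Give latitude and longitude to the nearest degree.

≈ 24°S, 15°W

From cos δ = sin φ₁ sin φ₂ + cos φ₁ cos φ₂ cos Δλ, the central angle is δ ≈ 2.358 rad (135.1°).
Interpolate at f = 4/7 with slerp weights a = sin((1−f)δ)/sin δ ≈ 1.200, b = sin(fδ)/sin δ ≈ 1.381.
p = a·p₁ + b·p₂ ≈ (0.884, -0.236, -0.405); φ = arcsin(p_z) ≈ -23.87°, λ = atan2(p_y, p_x) ≈ -14.93°.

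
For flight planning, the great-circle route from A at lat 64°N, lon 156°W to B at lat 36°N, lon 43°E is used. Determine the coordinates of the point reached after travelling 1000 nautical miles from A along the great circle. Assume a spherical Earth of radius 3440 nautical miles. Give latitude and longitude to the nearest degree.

Write both endpoints as unit vectors p₁, p₂ with components (cos φ cos λ, cos φ sin λ, sin φ).
The central angle between the endpoints is δ = arccos(p₁·p₂) ≈ 1.377 rad (78.9°). The total great-circle distance is δ·R ≈ 1.377 × 3440 ≈ 4736 nmi, so the target fraction is f = 1000/4736 ≈ 0.211.
Interpolate at f ≈ 0.211 with slerp weights a = sin((1−f)δ)/sin δ ≈ 0.902, b = sin(fδ)/sin δ ≈ 0.292.
p = a·p₁ + b·p₂ ≈ (-0.188, 0.000, 0.982); φ = arcsin(p_z) ≈ 79.15°, λ = atan2(p_y, p_x) ≈ 179.88°.

≈ lat 79°N, lon 180°E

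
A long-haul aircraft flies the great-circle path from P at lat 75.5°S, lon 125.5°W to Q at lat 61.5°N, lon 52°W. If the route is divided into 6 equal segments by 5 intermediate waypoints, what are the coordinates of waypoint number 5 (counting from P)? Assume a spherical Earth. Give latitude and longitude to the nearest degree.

≈ lat 39°N, lon 65°W

Convert each endpoint to a unit vector on the sphere (x = cos φ cos λ, y = cos φ sin λ, z = sin φ).
The central angle between the endpoints is δ = arccos(p₁·p₂) ≈ 2.527 rad (144.8°).
Interpolate at f = 5/6 with slerp weights a = sin((1−f)δ)/sin δ ≈ 0.709, b = sin(fδ)/sin δ ≈ 1.492.
p = a·p₁ + b·p₂ ≈ (0.335, -0.705, 0.625); φ = arcsin(p_z) ≈ 38.66°, λ = atan2(p_y, p_x) ≈ -64.59°.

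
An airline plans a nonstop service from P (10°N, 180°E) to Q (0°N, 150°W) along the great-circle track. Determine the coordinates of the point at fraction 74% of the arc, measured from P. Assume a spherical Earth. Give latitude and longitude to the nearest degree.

Write both endpoints as unit vectors p₁, p₂ with components (cos φ cos λ, cos φ sin λ, sin φ).
The central angle between the endpoints is δ = arccos(p₁·p₂) ≈ 0.549 rad (31.5°).
Interpolate at f = 0.74 with slerp weights a = sin((1−f)δ)/sin δ ≈ 0.273, b = sin(fδ)/sin δ ≈ 0.757.
p = a·p₁ + b·p₂ ≈ (-0.924, -0.379, 0.047); φ = arcsin(p_z) ≈ 2.71°, λ = atan2(p_y, p_x) ≈ -157.72°.

≈ (3°N, 158°W)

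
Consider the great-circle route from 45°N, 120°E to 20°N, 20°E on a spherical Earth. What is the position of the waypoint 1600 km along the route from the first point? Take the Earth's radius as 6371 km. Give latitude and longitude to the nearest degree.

Convert each endpoint to a unit vector on the sphere (x = cos φ cos λ, y = cos φ sin λ, z = sin φ).
The central angle between the endpoints is δ = arccos(p₁·p₂) ≈ 1.444 rad (82.7°). The total great-circle distance is δ·R ≈ 1.444 × 6371 ≈ 9200 km, so the target fraction is f = 1600/9200 ≈ 0.174.
Interpolate at f ≈ 0.174 with slerp weights a = sin((1−f)δ)/sin δ ≈ 0.937, b = sin(fδ)/sin δ ≈ 0.251.
p = a·p₁ + b·p₂ ≈ (-0.110, 0.654, 0.748); φ = arcsin(p_z) ≈ 48.44°, λ = atan2(p_y, p_x) ≈ 99.55°.

≈ 48°N, 100°E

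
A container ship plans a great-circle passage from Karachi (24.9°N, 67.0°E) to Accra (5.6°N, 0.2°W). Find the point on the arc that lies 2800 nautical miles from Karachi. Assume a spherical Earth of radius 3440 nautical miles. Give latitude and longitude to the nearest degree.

≈ (14°N, 19°E)

Write both endpoints as unit vectors p₁, p₂ with components (cos φ cos λ, cos φ sin λ, sin φ).
The central angle between the endpoints is δ = arccos(p₁·p₂) ≈ 1.169 rad (67.0°). The total great-circle distance is δ·R ≈ 1.169 × 3440 ≈ 4022 nmi, so the target fraction is f = 2800/4022 ≈ 0.696.
Interpolate at f ≈ 0.696 with slerp weights a = sin((1−f)δ)/sin δ ≈ 0.378, b = sin(fδ)/sin δ ≈ 0.790.
p = a·p₁ + b·p₂ ≈ (0.920, 0.313, 0.236); φ = arcsin(p_z) ≈ 13.66°, λ = atan2(p_y, p_x) ≈ 18.78°.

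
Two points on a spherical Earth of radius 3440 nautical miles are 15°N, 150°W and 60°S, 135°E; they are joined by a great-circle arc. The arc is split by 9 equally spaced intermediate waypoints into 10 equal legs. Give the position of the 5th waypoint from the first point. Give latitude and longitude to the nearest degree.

The haversine formula gives a central angle δ ≈ 1.670 rad (95.7°) between the endpoints.
Interpolate at f = 5/10 with slerp weights a = sin((1−f)δ)/sin δ ≈ 0.745, b = sin(fδ)/sin δ ≈ 0.745.
p = a·p₁ + b·p₂ ≈ (-0.887, -0.096, -0.452); φ = arcsin(p_z) ≈ -26.90°, λ = atan2(p_y, p_x) ≈ -173.79°.

≈ 27°S, 174°W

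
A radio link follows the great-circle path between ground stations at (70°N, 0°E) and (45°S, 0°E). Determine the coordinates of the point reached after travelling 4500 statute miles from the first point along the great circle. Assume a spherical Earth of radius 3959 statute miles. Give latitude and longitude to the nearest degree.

Convert each endpoint to a unit vector on the sphere (x = cos φ cos λ, y = cos φ sin λ, z = sin φ).
The central angle between the endpoints is δ = arccos(p₁·p₂) ≈ 2.007 rad (115.0°). The total great-circle distance is δ·R ≈ 2.007 × 3959 ≈ 7946 mi, so the target fraction is f = 4500/7946 ≈ 0.566.
Interpolate at f ≈ 0.566 with slerp weights a = sin((1−f)δ)/sin δ ≈ 0.844, b = sin(fδ)/sin δ ≈ 1.001.
p = a·p₁ + b·p₂ ≈ (0.996, 0.000, 0.085); φ = arcsin(p_z) ≈ 4.87°, λ = atan2(p_y, p_x) ≈ 0.00°.

≈ (5°N, 0°E)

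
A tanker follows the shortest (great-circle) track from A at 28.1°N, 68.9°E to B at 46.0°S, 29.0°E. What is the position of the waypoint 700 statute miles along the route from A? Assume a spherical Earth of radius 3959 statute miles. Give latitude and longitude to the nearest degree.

Convert each endpoint to a unit vector on the sphere (x = cos φ cos λ, y = cos φ sin λ, z = sin φ).
The central angle between the endpoints is δ = arccos(p₁·p₂) ≈ 1.439 rad (82.5°). The total great-circle distance is δ·R ≈ 1.439 × 3959 ≈ 5698 mi, so the target fraction is f = 700/5698 ≈ 0.123.
Interpolate at f ≈ 0.123 with slerp weights a = sin((1−f)δ)/sin δ ≈ 0.961, b = sin(fδ)/sin δ ≈ 0.177.
p = a·p₁ + b·p₂ ≈ (0.413, 0.851, 0.325); φ = arcsin(p_z) ≈ 18.97°, λ = atan2(p_y, p_x) ≈ 64.10°.

≈ 19°N, 64°E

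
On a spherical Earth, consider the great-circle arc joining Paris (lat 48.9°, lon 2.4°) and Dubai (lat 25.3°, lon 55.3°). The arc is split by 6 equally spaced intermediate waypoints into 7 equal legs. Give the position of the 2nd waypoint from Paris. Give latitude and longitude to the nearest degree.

Convert each endpoint to a unit vector on the sphere (x = cos φ cos λ, y = cos φ sin λ, z = sin φ).
The central angle between the endpoints is δ = arccos(p₁·p₂) ≈ 0.822 rad (47.1°).
Interpolate at f = 2/7 with slerp weights a = sin((1−f)δ)/sin δ ≈ 0.756, b = sin(fδ)/sin δ ≈ 0.318.
p = a·p₁ + b·p₂ ≈ (0.660, 0.257, 0.706); φ = arcsin(p_z) ≈ 44.89°, λ = atan2(p_y, p_x) ≈ 21.27°.

≈ lat 45°, lon 21°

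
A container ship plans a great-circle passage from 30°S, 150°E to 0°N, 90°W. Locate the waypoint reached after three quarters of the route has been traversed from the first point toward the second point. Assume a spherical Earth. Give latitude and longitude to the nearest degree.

Convert each endpoint to a unit vector on the sphere (x = cos φ cos λ, y = cos φ sin λ, z = sin φ).
The central angle between the endpoints is δ = arccos(p₁·p₂) ≈ 2.019 rad (115.7°).
Interpolate at f = 3/4 with slerp weights a = sin((1−f)δ)/sin δ ≈ 0.536, b = sin(fδ)/sin δ ≈ 1.108.
p = a·p₁ + b·p₂ ≈ (-0.402, -0.875, -0.268); φ = arcsin(p_z) ≈ -15.56°, λ = atan2(p_y, p_x) ≈ -114.68°.

≈ 16°S, 115°W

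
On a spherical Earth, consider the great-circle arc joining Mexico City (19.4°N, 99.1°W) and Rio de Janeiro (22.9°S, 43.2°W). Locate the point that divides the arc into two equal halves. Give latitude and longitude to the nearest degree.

≈ 2°S, 72°W

The haversine formula gives a central angle δ ≈ 1.205 rad (69.0°) between the endpoints.
Interpolate at f = 1/2 with slerp weights a = sin((1−f)δ)/sin δ ≈ 0.607, b = sin(fδ)/sin δ ≈ 0.607.
p = a·p₁ + b·p₂ ≈ (0.317, -0.948, -0.035); φ = arcsin(p_z) ≈ -1.98°, λ = atan2(p_y, p_x) ≈ -71.51°.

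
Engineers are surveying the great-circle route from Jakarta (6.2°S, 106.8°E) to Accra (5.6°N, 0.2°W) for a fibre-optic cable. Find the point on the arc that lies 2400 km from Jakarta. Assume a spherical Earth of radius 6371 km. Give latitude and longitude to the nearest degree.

Convert each endpoint to a unit vector on the sphere (x = cos φ cos λ, y = cos φ sin λ, z = sin φ).
The central angle between the endpoints is δ = arccos(p₁·p₂) ≈ 1.875 rad (107.4°). The total great-circle distance is δ·R ≈ 1.875 × 6371 ≈ 11947 km, so the target fraction is f = 2400/11947 ≈ 0.201.
Interpolate at f ≈ 0.201 with slerp weights a = sin((1−f)δ)/sin δ ≈ 1.045, b = sin(fδ)/sin δ ≈ 0.386.
p = a·p₁ + b·p₂ ≈ (0.083, 0.994, -0.075); φ = arcsin(p_z) ≈ -4.32°, λ = atan2(p_y, p_x) ≈ 85.21°.

≈ 4°S, 85°E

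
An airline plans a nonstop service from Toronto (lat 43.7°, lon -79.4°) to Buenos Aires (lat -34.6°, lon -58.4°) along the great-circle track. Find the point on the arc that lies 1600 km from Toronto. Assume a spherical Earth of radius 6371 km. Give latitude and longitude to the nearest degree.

Write both endpoints as unit vectors p₁, p₂ with components (cos φ cos λ, cos φ sin λ, sin φ).
The central angle between the endpoints is δ = arccos(p₁·p₂) ≈ 1.407 rad (80.6°). The total great-circle distance is δ·R ≈ 1.407 × 6371 ≈ 8963 km, so the target fraction is f = 1600/8963 ≈ 0.179.
Interpolate at f ≈ 0.179 with slerp weights a = sin((1−f)δ)/sin δ ≈ 0.928, b = sin(fδ)/sin δ ≈ 0.252.
p = a·p₁ + b·p₂ ≈ (0.232, -0.836, 0.498); φ = arcsin(p_z) ≈ 29.85°, λ = atan2(p_y, p_x) ≈ -74.49°.

≈ lat 30°, lon -74°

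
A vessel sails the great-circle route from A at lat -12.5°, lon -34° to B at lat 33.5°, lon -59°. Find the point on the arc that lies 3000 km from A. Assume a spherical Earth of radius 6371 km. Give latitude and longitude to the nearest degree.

The haversine formula gives a central angle δ ≈ 0.904 rad (51.8°) between the endpoints. The total great-circle distance is δ·R ≈ 0.904 × 6371 ≈ 5760 km, so the target fraction is f = 3000/5760 ≈ 0.521.
Interpolate at f ≈ 0.521 with slerp weights a = sin((1−f)δ)/sin δ ≈ 0.534, b = sin(fδ)/sin δ ≈ 0.577.
p = a·p₁ + b·p₂ ≈ (0.680, -0.704, 0.203); φ = arcsin(p_z) ≈ 11.71°, λ = atan2(p_y, p_x) ≈ -45.99°.

≈ lat 12°, lon -46°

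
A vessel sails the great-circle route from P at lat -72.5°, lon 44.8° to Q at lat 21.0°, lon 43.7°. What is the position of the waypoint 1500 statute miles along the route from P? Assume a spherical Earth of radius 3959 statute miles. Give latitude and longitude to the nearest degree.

≈ lat -51°, lon 44°

Write both endpoints as unit vectors p₁, p₂ with components (cos φ cos λ, cos φ sin λ, sin φ).
The central angle between the endpoints is δ = arccos(p₁·p₂) ≈ 1.632 rad (93.5°). The total great-circle distance is δ·R ≈ 1.632 × 3959 ≈ 6461 mi, so the target fraction is f = 1500/6461 ≈ 0.232.
Interpolate at f ≈ 0.232 with slerp weights a = sin((1−f)δ)/sin δ ≈ 0.952, b = sin(fδ)/sin δ ≈ 0.371.
p = a·p₁ + b·p₂ ≈ (0.453, 0.441, -0.775); φ = arcsin(p_z) ≈ -50.79°, λ = atan2(p_y, p_x) ≈ 44.20°.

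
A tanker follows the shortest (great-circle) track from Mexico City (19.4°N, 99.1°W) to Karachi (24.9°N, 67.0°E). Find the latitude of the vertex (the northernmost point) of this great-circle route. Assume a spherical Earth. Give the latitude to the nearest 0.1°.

≈ 73.5°N

The great circle lies in the plane with unit normal n̂ = (p₁ × p₂)/|p₁ × p₂|.
Here n̂_z ≈ +0.284; the vertex latitude is φ_max = arccos|n̂_z| ≈ 73.5°.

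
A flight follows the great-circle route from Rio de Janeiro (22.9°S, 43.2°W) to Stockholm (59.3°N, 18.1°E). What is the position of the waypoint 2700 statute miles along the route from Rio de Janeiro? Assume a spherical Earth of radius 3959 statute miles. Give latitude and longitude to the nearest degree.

≈ 12°N, 26°W

Convert each endpoint to a unit vector on the sphere (x = cos φ cos λ, y = cos φ sin λ, z = sin φ).
The central angle between the endpoints is δ = arccos(p₁·p₂) ≈ 1.680 rad (96.2°). The total great-circle distance is δ·R ≈ 1.680 × 3959 ≈ 6650 mi, so the target fraction is f = 2700/6650 ≈ 0.406.
Interpolate at f ≈ 0.406 with slerp weights a = sin((1−f)δ)/sin δ ≈ 0.845, b = sin(fδ)/sin δ ≈ 0.634.
p = a·p₁ + b·p₂ ≈ (0.875, -0.432, 0.216); φ = arcsin(p_z) ≈ 12.49°, λ = atan2(p_y, p_x) ≈ -26.29°.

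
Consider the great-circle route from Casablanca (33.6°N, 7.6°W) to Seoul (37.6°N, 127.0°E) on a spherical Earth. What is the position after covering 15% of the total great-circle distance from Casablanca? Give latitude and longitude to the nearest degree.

Write both endpoints as unit vectors p₁, p₂ with components (cos φ cos λ, cos φ sin λ, sin φ).
The central angle between the endpoints is δ = arccos(p₁·p₂) ≈ 1.697 rad (97.2°).
Interpolate at f = 0.15 with slerp weights a = sin((1−f)δ)/sin δ ≈ 1.000, b = sin(fδ)/sin δ ≈ 0.254.
p = a·p₁ + b·p₂ ≈ (0.704, 0.050, 0.708); φ = arcsin(p_z) ≈ 45.08°, λ = atan2(p_y, p_x) ≈ 4.10°.

≈ 45°N, 4°E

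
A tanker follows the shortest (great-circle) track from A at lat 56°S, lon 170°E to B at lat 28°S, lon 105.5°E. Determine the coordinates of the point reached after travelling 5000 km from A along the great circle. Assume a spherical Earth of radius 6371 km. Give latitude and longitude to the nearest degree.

≈ lat 34°S, lon 112°E

Write both endpoints as unit vectors p₁, p₂ with components (cos φ cos λ, cos φ sin λ, sin φ).
The central angle between the endpoints is δ = arccos(p₁·p₂) ≈ 0.925 rad (53.0°). The total great-circle distance is δ·R ≈ 0.925 × 6371 ≈ 5894 km, so the target fraction is f = 5000/5894 ≈ 0.848.
Interpolate at f ≈ 0.848 with slerp weights a = sin((1−f)δ)/sin δ ≈ 0.175, b = sin(fδ)/sin δ ≈ 0.885.
p = a·p₁ + b·p₂ ≈ (-0.305, 0.770, -0.561); φ = arcsin(p_z) ≈ -34.09°, λ = atan2(p_y, p_x) ≈ 111.62°.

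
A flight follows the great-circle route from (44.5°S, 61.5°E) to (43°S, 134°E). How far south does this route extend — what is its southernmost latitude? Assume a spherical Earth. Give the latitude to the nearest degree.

The great circle lies in the plane with unit normal n̂ = (p₁ × p₂)/|p₁ × p₂|.
Here n̂_z ≈ +0.644; the vertex latitude is φ_max = arccos|n̂_z| ≈ 49.9°.
Check via Clairaut: cos φ_max = |cos φ₁| · sin C = cos(44.5°)·sin(115.5°) ≈ 0.644, again giving ≈ 49.9°.

≈ 50°S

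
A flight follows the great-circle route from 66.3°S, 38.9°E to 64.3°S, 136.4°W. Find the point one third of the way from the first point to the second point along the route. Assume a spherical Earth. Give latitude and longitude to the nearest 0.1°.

≈ 82.7°S, 32.9°E

Write both endpoints as unit vectors p₁, p₂ with components (cos φ cos λ, cos φ sin λ, sin φ).
The central angle between the endpoints is δ = arccos(p₁·p₂) ≈ 0.861 rad (49.4°).
Interpolate at f = 1/3 with slerp weights a = sin((1−f)δ)/sin δ ≈ 0.716, b = sin(fδ)/sin δ ≈ 0.373.
p = a·p₁ + b·p₂ ≈ (0.107, 0.069, -0.992); φ = arcsin(p_z) ≈ -82.70°, λ = atan2(p_y, p_x) ≈ 32.91°.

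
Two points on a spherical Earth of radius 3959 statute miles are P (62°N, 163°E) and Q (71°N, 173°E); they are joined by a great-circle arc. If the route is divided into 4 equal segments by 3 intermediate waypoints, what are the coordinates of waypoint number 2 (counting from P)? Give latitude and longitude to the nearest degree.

Convert each endpoint to a unit vector on the sphere (x = cos φ cos λ, y = cos φ sin λ, z = sin φ).
The central angle between the endpoints is δ = arccos(p₁·p₂) ≈ 0.171 rad (9.8°).
Interpolate at f = 2/4 with slerp weights a = sin((1−f)δ)/sin δ ≈ 0.502, b = sin(fδ)/sin δ ≈ 0.502.
p = a·p₁ + b·p₂ ≈ (-0.387, 0.089, 0.918); φ = arcsin(p_z) ≈ 66.58°, λ = atan2(p_y, p_x) ≈ 167.09°.

≈ (67°N, 167°E)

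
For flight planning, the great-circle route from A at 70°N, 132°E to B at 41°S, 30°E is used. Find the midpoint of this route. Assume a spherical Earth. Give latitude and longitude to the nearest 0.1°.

≈ 20.4°N, 56.1°E

Convert each endpoint to a unit vector on the sphere (x = cos φ cos λ, y = cos φ sin λ, z = sin φ).
The central angle between the endpoints is δ = arccos(p₁·p₂) ≈ 2.305 rad (132.1°).
Interpolate at f = 1/2 with slerp weights a = sin((1−f)δ)/sin δ ≈ 1.231, b = sin(fδ)/sin δ ≈ 1.231.
p = a·p₁ + b·p₂ ≈ (0.523, 0.778, 0.349); φ = arcsin(p_z) ≈ 20.44°, λ = atan2(p_y, p_x) ≈ 56.08°.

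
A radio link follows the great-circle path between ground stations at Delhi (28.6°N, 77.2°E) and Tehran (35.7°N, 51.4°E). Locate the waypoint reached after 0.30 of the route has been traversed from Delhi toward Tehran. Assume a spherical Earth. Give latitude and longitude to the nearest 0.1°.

The haversine formula gives a central angle δ ≈ 0.399 rad (22.9°) between the endpoints.
Interpolate at f = 0.30 with slerp weights a = sin((1−f)δ)/sin δ ≈ 0.710, b = sin(fδ)/sin δ ≈ 0.307.
p = a·p₁ + b·p₂ ≈ (0.294, 0.803, 0.519); φ = arcsin(p_z) ≈ 31.27°, λ = atan2(p_y, p_x) ≈ 69.90°.

≈ 31.3°N, 69.9°E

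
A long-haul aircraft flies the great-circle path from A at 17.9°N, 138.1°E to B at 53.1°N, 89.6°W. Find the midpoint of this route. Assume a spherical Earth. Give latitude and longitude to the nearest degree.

From cos δ = sin φ₁ sin φ₂ + cos φ₁ cos φ₂ cos Δλ, the central angle is δ ≈ 1.710 rad (98.0°).
Interpolate at f = 1/2 with slerp weights a = sin((1−f)δ)/sin δ ≈ 0.762, b = sin(fδ)/sin δ ≈ 0.762.
p = a·p₁ + b·p₂ ≈ (-0.536, 0.027, 0.843); φ = arcsin(p_z) ≈ 57.51°, λ = atan2(p_y, p_x) ≈ 177.15°.

≈ 58°N, 177°E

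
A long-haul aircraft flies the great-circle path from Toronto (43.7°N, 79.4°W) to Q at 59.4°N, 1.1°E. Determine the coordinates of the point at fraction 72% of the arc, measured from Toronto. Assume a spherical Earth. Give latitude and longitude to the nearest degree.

Convert each endpoint to a unit vector on the sphere (x = cos φ cos λ, y = cos φ sin λ, z = sin φ).
The central angle between the endpoints is δ = arccos(p₁·p₂) ≈ 0.856 rad (49.0°).
Interpolate at f = 0.72 with slerp weights a = sin((1−f)δ)/sin δ ≈ 0.314, b = sin(fδ)/sin δ ≈ 0.765.
p = a·p₁ + b·p₂ ≈ (0.431, -0.216, 0.876); φ = arcsin(p_z) ≈ 61.16°, λ = atan2(p_y, p_x) ≈ -26.59°.

≈ 61°N, 27°W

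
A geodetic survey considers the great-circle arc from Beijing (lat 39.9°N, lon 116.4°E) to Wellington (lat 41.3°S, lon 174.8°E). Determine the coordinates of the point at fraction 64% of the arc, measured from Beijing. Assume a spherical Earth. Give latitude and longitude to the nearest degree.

≈ lat 13°S, lon 152°E

Convert each endpoint to a unit vector on the sphere (x = cos φ cos λ, y = cos φ sin λ, z = sin φ).
The central angle between the endpoints is δ = arccos(p₁·p₂) ≈ 1.692 rad (97.0°).
Interpolate at f = 0.64 with slerp weights a = sin((1−f)δ)/sin δ ≈ 0.577, b = sin(fδ)/sin δ ≈ 0.890.
p = a·p₁ + b·p₂ ≈ (-0.863, 0.457, -0.218); φ = arcsin(p_z) ≈ -12.57°, λ = atan2(p_y, p_x) ≈ 152.10°.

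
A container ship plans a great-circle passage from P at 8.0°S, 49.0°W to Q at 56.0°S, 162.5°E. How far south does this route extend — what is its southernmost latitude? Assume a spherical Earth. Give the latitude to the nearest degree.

The great circle lies in the plane with unit normal n̂ = (p₁ × p₂)/|p₁ × p₂|.
Here n̂_z ≈ -0.310; the vertex latitude is φ_max = arccos|n̂_z| ≈ 72.0°.
Check via Clairaut: cos φ_max = |cos φ₁| · sin C = cos(8.0°)·sin(161.8°) ≈ 0.310, again giving ≈ 72.0°.

≈ 72°S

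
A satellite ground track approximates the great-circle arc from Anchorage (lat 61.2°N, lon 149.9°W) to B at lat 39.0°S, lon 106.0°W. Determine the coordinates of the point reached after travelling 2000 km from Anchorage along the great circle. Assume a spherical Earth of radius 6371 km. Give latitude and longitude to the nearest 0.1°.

Write both endpoints as unit vectors p₁, p₂ with components (cos φ cos λ, cos φ sin λ, sin φ).
The central angle between the endpoints is δ = arccos(p₁·p₂) ≈ 1.856 rad (106.4°). The total great-circle distance is δ·R ≈ 1.856 × 6371 ≈ 11827 km, so the target fraction is f = 2000/11827 ≈ 0.169.
Interpolate at f ≈ 0.169 with slerp weights a = sin((1−f)δ)/sin δ ≈ 1.042, b = sin(fδ)/sin δ ≈ 0.322.
p = a·p₁ + b·p₂ ≈ (-0.503, -0.492, 0.710); φ = arcsin(p_z) ≈ 45.27°, λ = atan2(p_y, p_x) ≈ -135.63°.

≈ lat 45.3°N, lon 135.6°W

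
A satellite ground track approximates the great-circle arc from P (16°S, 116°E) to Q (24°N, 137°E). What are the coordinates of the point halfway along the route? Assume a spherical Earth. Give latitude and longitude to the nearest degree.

Write both endpoints as unit vectors p₁, p₂ with components (cos φ cos λ, cos φ sin λ, sin φ).
The central angle between the endpoints is δ = arccos(p₁·p₂) ≈ 0.785 rad (45.0°).
Interpolate at f = 1/2 with slerp weights a = sin((1−f)δ)/sin δ ≈ 0.541, b = sin(fδ)/sin δ ≈ 0.541.
p = a·p₁ + b·p₂ ≈ (-0.590, 0.805, 0.071); φ = arcsin(p_z) ≈ 4.07°, λ = atan2(p_y, p_x) ≈ 126.23°.

≈ (4°N, 126°E)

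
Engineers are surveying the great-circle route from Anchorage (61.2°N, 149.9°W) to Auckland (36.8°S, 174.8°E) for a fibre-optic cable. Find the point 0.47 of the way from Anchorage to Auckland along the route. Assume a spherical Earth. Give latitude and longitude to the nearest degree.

≈ (16°N, 171°W)

The haversine formula gives a central angle δ ≈ 1.782 rad (102.1°) between the endpoints.
Interpolate at f = 0.47 with slerp weights a = sin((1−f)δ)/sin δ ≈ 0.829, b = sin(fδ)/sin δ ≈ 0.760.
p = a·p₁ + b·p₂ ≈ (-0.952, -0.145, 0.271); φ = arcsin(p_z) ≈ 15.72°, λ = atan2(p_y, p_x) ≈ -171.33°.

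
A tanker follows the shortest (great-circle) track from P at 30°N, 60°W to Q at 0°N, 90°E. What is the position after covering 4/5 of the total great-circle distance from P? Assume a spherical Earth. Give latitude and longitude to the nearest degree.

≈ 21°N, 71°E

From cos δ = sin φ₁ sin φ₂ + cos φ₁ cos φ₂ cos Δλ, the central angle is δ ≈ 2.419 rad (138.6°).
Interpolate at f = 4/5 with slerp weights a = sin((1−f)δ)/sin δ ≈ 0.703, b = sin(fδ)/sin δ ≈ 1.413.
p = a·p₁ + b·p₂ ≈ (0.304, 0.885, 0.352); φ = arcsin(p_z) ≈ 20.59°, λ = atan2(p_y, p_x) ≈ 71.02°.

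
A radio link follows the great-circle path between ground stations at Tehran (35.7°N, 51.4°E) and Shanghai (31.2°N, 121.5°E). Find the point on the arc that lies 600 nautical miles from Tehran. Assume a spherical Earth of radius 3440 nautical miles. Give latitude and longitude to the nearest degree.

≈ (38°N, 64°E)

Convert each endpoint to a unit vector on the sphere (x = cos φ cos λ, y = cos φ sin λ, z = sin φ).
The central angle between the endpoints is δ = arccos(p₁·p₂) ≈ 1.002 rad (57.4°). The total great-circle distance is δ·R ≈ 1.002 × 3440 ≈ 3446 nmi, so the target fraction is f = 600/3446 ≈ 0.174.
Interpolate at f ≈ 0.174 with slerp weights a = sin((1−f)δ)/sin δ ≈ 0.874, b = sin(fδ)/sin δ ≈ 0.206.
p = a·p₁ + b·p₂ ≈ (0.351, 0.705, 0.617); φ = arcsin(p_z) ≈ 38.07°, λ = atan2(p_y, p_x) ≈ 63.55°.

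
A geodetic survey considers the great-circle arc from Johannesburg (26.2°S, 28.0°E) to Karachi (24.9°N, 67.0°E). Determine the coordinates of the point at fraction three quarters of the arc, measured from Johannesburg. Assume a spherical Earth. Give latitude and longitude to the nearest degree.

Convert each endpoint to a unit vector on the sphere (x = cos φ cos λ, y = cos φ sin λ, z = sin φ).
The central angle between the endpoints is δ = arccos(p₁·p₂) ≈ 1.108 rad (63.5°).
Interpolate at f = 3/4 with slerp weights a = sin((1−f)δ)/sin δ ≈ 0.306, b = sin(fδ)/sin δ ≈ 0.825.
p = a·p₁ + b·p₂ ≈ (0.535, 0.818, 0.213); φ = arcsin(p_z) ≈ 12.27°, λ = atan2(p_y, p_x) ≈ 56.83°.

≈ 12°N, 57°E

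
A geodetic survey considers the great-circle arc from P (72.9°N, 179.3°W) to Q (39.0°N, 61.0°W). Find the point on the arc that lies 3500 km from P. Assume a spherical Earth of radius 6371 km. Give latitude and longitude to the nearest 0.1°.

≈ (65.5°N, 81.3°W)

Convert each endpoint to a unit vector on the sphere (x = cos φ cos λ, y = cos φ sin λ, z = sin φ).
The central angle between the endpoints is δ = arccos(p₁·p₂) ≈ 1.055 rad (60.5°). The total great-circle distance is δ·R ≈ 1.055 × 6371 ≈ 6722 km, so the target fraction is f = 3500/6722 ≈ 0.521.
Interpolate at f ≈ 0.521 with slerp weights a = sin((1−f)δ)/sin δ ≈ 0.557, b = sin(fδ)/sin δ ≈ 0.600.
p = a·p₁ + b·p₂ ≈ (0.062, -0.410, 0.910); φ = arcsin(p_z) ≈ 65.50°, λ = atan2(p_y, p_x) ≈ -81.34°.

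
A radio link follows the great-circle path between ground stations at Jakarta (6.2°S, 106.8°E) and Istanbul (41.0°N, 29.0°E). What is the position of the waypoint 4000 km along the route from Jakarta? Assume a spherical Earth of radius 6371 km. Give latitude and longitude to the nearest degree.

Convert each endpoint to a unit vector on the sphere (x = cos φ cos λ, y = cos φ sin λ, z = sin φ).
The central angle between the endpoints is δ = arccos(p₁·p₂) ≈ 1.483 rad (85.0°). The total great-circle distance is δ·R ≈ 1.483 × 6371 ≈ 9448 km, so the target fraction is f = 4000/9448 ≈ 0.423.
Interpolate at f ≈ 0.423 with slerp weights a = sin((1−f)δ)/sin δ ≈ 0.758, b = sin(fδ)/sin δ ≈ 0.590.
p = a·p₁ + b·p₂ ≈ (0.172, 0.937, 0.305); φ = arcsin(p_z) ≈ 17.76°, λ = atan2(p_y, p_x) ≈ 79.62°.

≈ 18°N, 80°E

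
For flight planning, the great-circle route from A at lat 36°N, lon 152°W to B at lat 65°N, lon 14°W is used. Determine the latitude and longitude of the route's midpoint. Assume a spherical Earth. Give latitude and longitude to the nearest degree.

Write both endpoints as unit vectors p₁, p₂ with components (cos φ cos λ, cos φ sin λ, sin φ).
The central angle between the endpoints is δ = arccos(p₁·p₂) ≈ 1.288 rad (73.8°).
Interpolate at f = 1/2 with slerp weights a = sin((1−f)δ)/sin δ ≈ 0.625, b = sin(fδ)/sin δ ≈ 0.625.
p = a·p₁ + b·p₂ ≈ (-0.190, -0.301, 0.934); φ = arcsin(p_z) ≈ 69.12°, λ = atan2(p_y, p_x) ≈ -122.26°.

≈ lat 69°N, lon 122°W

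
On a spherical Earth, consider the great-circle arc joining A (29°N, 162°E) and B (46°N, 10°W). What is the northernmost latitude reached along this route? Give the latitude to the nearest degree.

The great circle lies in the plane with unit normal n̂ = (p₁ × p₂)/|p₁ × p₂|.
Here n̂_z ≈ -0.087; the vertex latitude is φ_max = arccos|n̂_z| ≈ 85.0°.
Check via Clairaut: cos φ_max = |cos φ₁| · sin C = cos(29.0°)·sin(5.7°) ≈ 0.087, again giving ≈ 85.0°.

≈ 85°N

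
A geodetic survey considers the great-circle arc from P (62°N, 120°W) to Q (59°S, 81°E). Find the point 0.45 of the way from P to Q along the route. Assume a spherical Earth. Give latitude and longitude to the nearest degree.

≈ (15°N, 151°E)

From cos δ = sin φ₁ sin φ₂ + cos φ₁ cos φ₂ cos Δλ, the central angle is δ ≈ 2.955 rad (169.3°).
Interpolate at f = 0.45 with slerp weights a = sin((1−f)δ)/sin δ ≈ 5.371, b = sin(fδ)/sin δ ≈ 5.224.
p = a·p₁ + b·p₂ ≈ (-0.840, 0.473, 0.265); φ = arcsin(p_z) ≈ 15.38°, λ = atan2(p_y, p_x) ≈ 150.60°.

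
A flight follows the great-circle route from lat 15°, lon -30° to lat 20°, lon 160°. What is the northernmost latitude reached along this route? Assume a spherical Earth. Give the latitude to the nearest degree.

The great circle lies in the plane with unit normal n̂ = (p₁ × p₂)/|p₁ × p₂|.
Here n̂_z ≈ -0.266; the vertex latitude is φ_max = arccos|n̂_z| ≈ 74.6°.
Check via Clairaut: cos φ_max = |cos φ₁| · sin C = cos(15.0°)·sin(16.0°) ≈ 0.266, again giving ≈ 74.6°.

≈ 75°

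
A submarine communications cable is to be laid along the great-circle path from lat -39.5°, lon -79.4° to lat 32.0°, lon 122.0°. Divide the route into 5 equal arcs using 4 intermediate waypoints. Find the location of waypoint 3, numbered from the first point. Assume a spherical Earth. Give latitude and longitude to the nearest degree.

≈ lat -8°, lon 175°

Write both endpoints as unit vectors p₁, p₂ with components (cos φ cos λ, cos φ sin λ, sin φ).
The central angle between the endpoints is δ = arccos(p₁·p₂) ≈ 2.812 rad (161.1°).
Interpolate at f = 3/5 with slerp weights a = sin((1−f)δ)/sin δ ≈ 2.792, b = sin(fδ)/sin δ ≈ 3.073.
p = a·p₁ + b·p₂ ≈ (-0.985, 0.093, -0.147); φ = arcsin(p_z) ≈ -8.47°, λ = atan2(p_y, p_x) ≈ 174.62°.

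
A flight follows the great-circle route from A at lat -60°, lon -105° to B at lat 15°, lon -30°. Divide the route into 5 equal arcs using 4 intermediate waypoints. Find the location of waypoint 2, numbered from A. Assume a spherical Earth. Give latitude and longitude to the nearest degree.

≈ lat -35°, lon -60°

The haversine formula gives a central angle δ ≈ 1.670 rad (95.7°) between the endpoints.
Interpolate at f = 2/5 with slerp weights a = sin((1−f)δ)/sin δ ≈ 0.847, b = sin(fδ)/sin δ ≈ 0.623.
p = a·p₁ + b·p₂ ≈ (0.411, -0.710, -0.572); φ = arcsin(p_z) ≈ -34.90°, λ = atan2(p_y, p_x) ≈ -59.91°.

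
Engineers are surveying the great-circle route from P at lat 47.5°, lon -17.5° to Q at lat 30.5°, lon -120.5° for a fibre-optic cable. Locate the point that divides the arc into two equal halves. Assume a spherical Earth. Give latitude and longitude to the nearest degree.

The haversine formula gives a central angle δ ≈ 1.325 rad (75.9°) between the endpoints.
Interpolate at f = 1/2 with slerp weights a = sin((1−f)δ)/sin δ ≈ 0.634, b = sin(fδ)/sin δ ≈ 0.634.
p = a·p₁ + b·p₂ ≈ (0.131, -0.600, 0.789); φ = arcsin(p_z) ≈ 52.13°, λ = atan2(p_y, p_x) ≈ -77.65°.

≈ lat 52°, lon -78°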